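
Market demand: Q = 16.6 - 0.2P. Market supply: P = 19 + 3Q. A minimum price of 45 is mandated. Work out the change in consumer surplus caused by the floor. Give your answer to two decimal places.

-15.60

Rewriting demand in inverse form: P = 83 - 5Q.
Without the control, 83 - 5Q = 19 + 3Q so Q* = 8 and P* = 43.
At the floor price 45, quantity demanded is (83 - 45)/5 = 7.6; demand is the short side, so Q = 7.6 trades at P = 45.
CS goes from (1/2)(8)(40) = 160 to 144.4 (computed as (83 - 45)(7.6) - (1/2)(5)(7.6)^2), a change of -15.6.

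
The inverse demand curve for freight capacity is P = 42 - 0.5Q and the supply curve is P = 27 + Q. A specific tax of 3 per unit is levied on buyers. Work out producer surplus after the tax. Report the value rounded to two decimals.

Without the tax, 42 - 0.5Q = 27 + Q so Q* = 10 and P* = 37.
With the tax, buyers' net willingness to pay falls by 3: (42 - 3) - 0.5Q = 27 + Q, so Q_t = 8. Buyers pay P_b = 38; sellers receive P_s = P_b - 3 = 35.
Producer surplus is the triangle above supply below P_s: (1/2)(8)(35 - 27) = 32.

32.00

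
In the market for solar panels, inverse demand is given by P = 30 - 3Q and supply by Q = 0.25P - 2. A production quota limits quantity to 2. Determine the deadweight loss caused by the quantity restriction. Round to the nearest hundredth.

Rewriting supply in inverse form: P = 8 + 4Q.
Unrestricted equilibrium: Q* = (30 - 8)/(3 + 4) = 3.1429.
At Q = 2 the demand price is 30 - 3(2) = 24 and the supply price is 8 + 4(2) = 16.
Deadweight loss is the triangle between the curves from 2 to 3.1429: (1/2)(24 - 16)(3.1429 - 2) = 4.5714.

4.57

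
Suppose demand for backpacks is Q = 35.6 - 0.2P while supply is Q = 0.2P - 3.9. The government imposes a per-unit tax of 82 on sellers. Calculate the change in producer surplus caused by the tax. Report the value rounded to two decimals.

Rewriting demand in inverse form: P = 178 - 5Q.
Rewriting supply in inverse form: P = 19.5 + 5Q.
Without the tax, 178 - 5Q = 19.5 + 5Q so Q* = 15.85 and P* = 98.75.
With the tax, sellers need 82 more per unit: 178 - 5Q = 19.5 + 5Q + 82, so Q_t = 7.65. Buyers pay P_b = 139.75; sellers receive P_s = P_b - 82 = 57.75.
Producers lose the trapezoid between P_s and P* out to Q_t plus the triangle from Q_t to Q*: change in PS = 146.3063 - 628.0562 = -481.75.

-481.75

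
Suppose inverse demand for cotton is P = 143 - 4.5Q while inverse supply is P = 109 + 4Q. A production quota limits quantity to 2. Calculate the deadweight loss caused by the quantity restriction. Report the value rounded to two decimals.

17.00

Without the quota, 143 - 4.5Q = 109 + 4Q gives Q* = 4.
At Q = 2 the demand price is 143 - 4.5(2) = 134 and the supply price is 109 + 4(2) = 117.
DWL = (1/2)(gap between curves at 2) x (Q* - 2) = (1/2)(17)(2) = 17.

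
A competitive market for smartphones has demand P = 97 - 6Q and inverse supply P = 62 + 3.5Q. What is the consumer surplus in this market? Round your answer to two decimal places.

40.72

Equilibrium: 97 - 6Q = 62 + 3.5Q, so Q* = 3.6842 and P* = 74.8947.
The demand choke price is 97, so CS = (1/2)(Q*)(97 - P*) = (1/2)(3.6842)(22.1053) = 40.7202.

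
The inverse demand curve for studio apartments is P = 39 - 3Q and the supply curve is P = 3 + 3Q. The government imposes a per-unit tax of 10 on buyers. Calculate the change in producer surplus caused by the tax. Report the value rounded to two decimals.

Pre-tax equilibrium: 39 - 3Q = 3 + 3Q gives Q* = 6, P* = 21.
With the tax, buyers' net willingness to pay falls by 10: (39 - 10) - 3Q = 3 + 3Q, so Q_t = 4.3333. Buyers pay P_b = 26; sellers receive P_s = P_b - 10 = 16.
PS falls from (1/2)(6)(18) = 54 to (1/2)(4.3333)(13) = 28.1667, a change of -25.8333.

-25.83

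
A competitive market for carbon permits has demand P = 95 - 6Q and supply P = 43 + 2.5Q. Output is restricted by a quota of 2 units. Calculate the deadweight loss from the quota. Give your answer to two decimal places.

72.06

Without the quota, 95 - 6Q = 43 + 2.5Q gives Q* = 6.1176.
At Q = 2 the demand price is 95 - 6(2) = 83 and the supply price is 43 + 2.5(2) = 48.
Deadweight loss is the triangle between the curves from 2 to 6.1176: (1/2)(83 - 48)(6.1176 - 2) = 72.0588.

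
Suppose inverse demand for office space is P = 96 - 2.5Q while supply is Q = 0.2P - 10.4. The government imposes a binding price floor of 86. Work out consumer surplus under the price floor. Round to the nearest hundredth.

20.00

Rewriting supply in inverse form: P = 52 + 5Q.
Free-market equilibrium: 96 - 2.5Q = 52 + 5Q gives Q* = 5.8667, P* = 81.3333.
At the floor price 86, quantity demanded is (96 - 86)/2.5 = 4; demand is the short side, so Q = 4 trades at P = 86.
CS is the triangle under demand above 86: (1/2)(4)(96 - 86) = 20.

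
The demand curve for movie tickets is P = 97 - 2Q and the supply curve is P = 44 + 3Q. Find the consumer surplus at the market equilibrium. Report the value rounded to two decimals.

112.36

Setting demand equal to supply, 53 = 5Q, so Q* = 10.6 and P* = 75.8.
The demand choke price is 97, so CS = (1/2)(Q*)(97 - P*) = (1/2)(10.6)(21.2) = 112.36.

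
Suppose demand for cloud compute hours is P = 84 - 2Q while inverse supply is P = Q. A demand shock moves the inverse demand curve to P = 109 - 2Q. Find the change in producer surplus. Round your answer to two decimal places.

268.06

Initial equilibrium: Q_0 = 28, P_0 = 28; CS_0 = (1/2)(28)(56) = 784, PS_0 = (1/2)(28)(28) = 392.
New equilibrium: 109 - 2Q = Q gives Q_1 = 36.3333, P_1 = 36.3333; CS_1 = 1320.1111, PS_1 = 660.0556.
Change in producer surplus = 660.0556 - 392 = 268.0556.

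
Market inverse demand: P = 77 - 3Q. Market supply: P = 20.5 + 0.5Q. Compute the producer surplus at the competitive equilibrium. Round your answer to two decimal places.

Equilibrium: 77 - 3Q = 20.5 + 0.5Q, so Q* = 16.1429 and P* = 28.5714.
Producer surplus is the triangle above supply below P*: (1/2)(16.1429)(28.5714 - 20.5) = (1/2)(16.1429)(8.0714) = 65.148.

65.15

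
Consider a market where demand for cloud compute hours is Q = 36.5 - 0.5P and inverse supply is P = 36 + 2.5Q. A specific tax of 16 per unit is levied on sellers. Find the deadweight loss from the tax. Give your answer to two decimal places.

Rewriting demand in inverse form: P = 73 - 2Q.
Pre-tax equilibrium: 73 - 2Q = 36 + 2.5Q gives Q* = 8.2222, P* = 56.5556.
A tax on sellers shifts supply up by 16: 73 - 2Q = 36 + 2.5Q + 16, so Q_t = 4.6667. Buyers pay P_b = 63.6667; sellers receive P_s = P_b - 16 = 47.6667.
The welfare triangle lost has base Q* - Q_t = 3.5556 and height t = 16, so DWL = (1/2)(3.5556)(16) = 28.4444.

28.44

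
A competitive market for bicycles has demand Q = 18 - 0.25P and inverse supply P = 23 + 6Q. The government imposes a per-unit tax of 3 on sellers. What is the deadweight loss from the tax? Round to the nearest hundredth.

Rewriting demand in inverse form: P = 72 - 4Q.
Pre-tax equilibrium: 72 - 4Q = 23 + 6Q gives Q* = 4.9, P* = 52.4.
A tax on sellers shifts supply up by 3: 72 - 4Q = 23 + 6Q + 3, so Q_t = 4.6. Buyers pay P_b = 53.6; sellers receive P_s = P_b - 3 = 50.6.
The welfare triangle lost has base Q* - Q_t = 0.3 and height t = 3, so DWL = (1/2)(0.3)(3) = 0.45.

0.45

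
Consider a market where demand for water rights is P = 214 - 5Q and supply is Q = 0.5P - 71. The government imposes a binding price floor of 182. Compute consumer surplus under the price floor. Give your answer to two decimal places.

Rewriting supply in inverse form: P = 142 + 2Q.
Free-market equilibrium: 214 - 5Q = 142 + 2Q gives Q* = 10.2857, P* = 162.5714.
At P = 182, buyers demand (214 - 182)/5 = 6.4 while sellers would supply more, so the quantity traded is 6.4 at price 182.
CS is the triangle under demand above 182: (1/2)(6.4)(214 - 182) = 102.4.

102.40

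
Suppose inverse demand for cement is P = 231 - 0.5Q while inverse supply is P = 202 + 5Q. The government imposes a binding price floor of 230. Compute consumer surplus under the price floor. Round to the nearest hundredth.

1.00

Without the control, 231 - 0.5Q = 202 + 5Q so Q* = 5.2727 and P* = 228.3636.
At the floor price 230, quantity demanded is (231 - 230)/0.5 = 2; demand is the short side, so Q = 2 trades at P = 230.
CS is the triangle under demand above 230: (1/2)(2)(231 - 230) = 1.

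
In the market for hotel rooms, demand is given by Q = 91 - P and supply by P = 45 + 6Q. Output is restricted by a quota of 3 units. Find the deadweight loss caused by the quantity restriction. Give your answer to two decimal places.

44.64

Rewriting demand in inverse form: P = 91 - Q.
Unrestricted equilibrium: Q* = (91 - 45)/(1 + 6) = 6.5714.
At Q = 3 the demand price is 91 - (3) = 88 and the supply price is 45 + 6(3) = 63.
DWL = (1/2)(gap between curves at 3) x (Q* - 3) = (1/2)(25)(3.5714) = 44.6429.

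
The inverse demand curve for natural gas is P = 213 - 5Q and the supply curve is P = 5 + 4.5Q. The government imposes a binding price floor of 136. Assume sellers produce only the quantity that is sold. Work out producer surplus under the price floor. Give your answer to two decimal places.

1483.79

Without the control, 213 - 5Q = 5 + 4.5Q so Q* = 21.8947 and P* = 103.5263.
At the floor price 136, quantity demanded is (213 - 136)/5 = 15.4; demand is the short side, so Q = 15.4 trades at P = 136.
The supply price at Q = 15.4 is 74.3. PS is the trapezoid between 136 and supply over [0, 15.4]: (1/2)[(136 - 5) + (136 - 74.3)](15.4) = 1483.79.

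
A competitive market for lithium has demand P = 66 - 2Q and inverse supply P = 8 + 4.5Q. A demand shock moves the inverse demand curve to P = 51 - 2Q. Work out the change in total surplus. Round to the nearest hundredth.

Initial equilibrium: Q_0 = 8.9231, P_0 = 48.1538; CS_0 = (1/2)(8.9231)(17.8462) = 79.6213, PS_0 = (1/2)(8.9231)(40.1538) = 179.1479.
New equilibrium: 51 - 2Q = 8 + 4.5Q gives Q_1 = 6.6154, P_1 = 37.7692; CS_1 = 43.7633, PS_1 = 98.4675.
Change in total surplus = (43.7633 + 98.4675) - (79.6213 + 179.1479) = -116.5385.

-116.54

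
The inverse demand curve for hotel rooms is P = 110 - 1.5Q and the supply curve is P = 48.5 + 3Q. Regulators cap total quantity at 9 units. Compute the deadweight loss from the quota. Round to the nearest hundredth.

Unrestricted equilibrium: Q* = (110 - 48.5)/(1.5 + 3) = 13.6667.
At Q = 9 the demand price is 110 - 1.5(9) = 96.5 and the supply price is 48.5 + 3(9) = 75.5.
Deadweight loss is the triangle between the curves from 9 to 13.6667: (1/2)(96.5 - 75.5)(13.6667 - 9) = 49.

49.00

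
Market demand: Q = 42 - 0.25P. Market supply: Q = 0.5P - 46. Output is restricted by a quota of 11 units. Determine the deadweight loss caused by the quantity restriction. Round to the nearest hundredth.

Rewriting demand in inverse form: P = 168 - 4Q.
Rewriting supply in inverse form: P = 92 + 2Q.
Unrestricted equilibrium: Q* = (168 - 92)/(4 + 2) = 12.6667.
At Q = 11 the demand price is 168 - 4(11) = 124 and the supply price is 92 + 2(11) = 114.
Deadweight loss is the triangle between the curves from 11 to 12.6667: (1/2)(124 - 114)(12.6667 - 11) = 8.3333.

8.33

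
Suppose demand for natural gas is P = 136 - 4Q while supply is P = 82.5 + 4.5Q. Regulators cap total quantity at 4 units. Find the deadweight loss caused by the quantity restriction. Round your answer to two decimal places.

22.37

Without the quota, 136 - 4Q = 82.5 + 4.5Q gives Q* = 6.2941.
At Q = 4 the demand price is 136 - 4(4) = 120 and the supply price is 82.5 + 4.5(4) = 100.5.
DWL = (1/2)(gap between curves at 4) x (Q* - 4) = (1/2)(19.5)(2.2941) = 22.3676.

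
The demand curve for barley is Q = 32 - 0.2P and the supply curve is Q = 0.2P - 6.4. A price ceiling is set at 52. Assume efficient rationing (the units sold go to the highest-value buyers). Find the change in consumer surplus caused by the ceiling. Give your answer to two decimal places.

Rewriting demand in inverse form: P = 160 - 5Q.
Rewriting supply in inverse form: P = 32 + 5Q.
Without the control, 160 - 5Q = 32 + 5Q so Q* = 12.8 and P* = 96.
At the ceiling price 52, quantity supplied is (52 - 32)/5 = 4; supply is the short side, so Q = 4 trades at P = 52.
CS goes from (1/2)(12.8)(64) = 409.6 to 392 (computed as (160 - 52)(4) - (1/2)(5)(4)^2), a change of -17.6.

-17.60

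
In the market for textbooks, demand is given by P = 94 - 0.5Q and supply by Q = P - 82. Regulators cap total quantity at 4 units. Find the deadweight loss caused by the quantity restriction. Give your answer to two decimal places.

Rewriting supply in inverse form: P = 82 + Q.
Unrestricted equilibrium: Q* = (94 - 82)/(0.5 + 1) = 8.
At Q = 4 the demand price is 94 - 0.5(4) = 92 and the supply price is 82 + (4) = 86.
Deadweight loss is the triangle between the curves from 4 to 8: (1/2)(92 - 86)(8 - 4) = 12.

12.00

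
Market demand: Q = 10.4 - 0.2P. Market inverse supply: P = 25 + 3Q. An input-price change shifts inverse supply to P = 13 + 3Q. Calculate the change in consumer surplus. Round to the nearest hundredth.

30.94

Rewriting demand in inverse form: P = 52 - 5Q.
Initial equilibrium: Q_0 = 3.375, P_0 = 35.125; CS_0 = (1/2)(3.375)(16.875) = 28.4766, PS_0 = (1/2)(3.375)(10.125) = 17.0859.
New equilibrium: 52 - 5Q = 13 + 3Q gives Q_1 = 4.875, P_1 = 27.625; CS_1 = 59.4141, PS_1 = 35.6484.
Change in consumer surplus = 59.4141 - 28.4766 = 30.9375.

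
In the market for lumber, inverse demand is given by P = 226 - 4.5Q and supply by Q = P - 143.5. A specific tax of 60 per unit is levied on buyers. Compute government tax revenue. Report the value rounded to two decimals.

245.45

Rewriting supply in inverse form: P = 143.5 + Q.
Without the tax, 226 - 4.5Q = 143.5 + Q so Q* = 15 and P* = 158.5.
A tax on buyers shifts demand down by 60: (226 - 60) - 4.5Q = 143.5 + Q, so Q_t = 4.0909. Buyers pay P_b = 207.5909; sellers receive P_s = P_b - 60 = 147.5909.
Revenue is the tax times quantity traded: 60 x 4.0909 = 245.4545.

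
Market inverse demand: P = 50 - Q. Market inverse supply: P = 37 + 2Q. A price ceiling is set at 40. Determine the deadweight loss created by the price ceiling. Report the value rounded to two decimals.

12.04

Free-market equilibrium: 50 - Q = 37 + 2Q gives Q* = 4.3333, P* = 45.6667.
At the ceiling price 40, quantity supplied is (40 - 37)/2 = 1.5; supply is the short side, so Q = 1.5 trades at P = 40.
The lost-trades triangle has base Q* - 1.5 = 2.8333 and height equal to the gap between the curves at Q = 1.5, which is 48.5 - 40 = 8.5. DWL = (1/2)(2.8333)(8.5) = 12.0417.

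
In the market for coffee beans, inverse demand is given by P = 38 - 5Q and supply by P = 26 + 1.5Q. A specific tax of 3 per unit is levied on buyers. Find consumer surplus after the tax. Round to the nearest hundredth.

4.79

Without the tax, 38 - 5Q = 26 + 1.5Q so Q* = 1.8462 and P* = 28.7692.
With the tax, buyers' net willingness to pay falls by 3: (38 - 3) - 5Q = 26 + 1.5Q, so Q_t = 1.3846. Buyers pay P_b = 31.0769; sellers receive P_s = P_b - 3 = 28.0769.
Consumer surplus is the triangle under demand above P_b: (1/2)(1.3846)(38 - 31.0769) = 4.7929.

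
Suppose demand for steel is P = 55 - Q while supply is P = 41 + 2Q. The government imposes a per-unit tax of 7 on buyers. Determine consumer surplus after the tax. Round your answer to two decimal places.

2.72

Without the tax, 55 - Q = 41 + 2Q so Q* = 4.6667 and P* = 50.3333.
With the tax, buyers' net willingness to pay falls by 7: (55 - 7) - Q = 41 + 2Q, so Q_t = 2.3333. Buyers pay P_b = 52.6667; sellers receive P_s = P_b - 7 = 45.6667.
CS = (1/2)(Q_t)(55 - P_b) = (1/2)(2.3333)(2.3333) = 2.7222.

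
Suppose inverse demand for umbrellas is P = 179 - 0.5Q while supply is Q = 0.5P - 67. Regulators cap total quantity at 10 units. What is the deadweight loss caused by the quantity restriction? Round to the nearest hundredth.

Rewriting supply in inverse form: P = 134 + 2Q.
Unrestricted equilibrium: Q* = (179 - 134)/(0.5 + 2) = 18.
At Q = 10 the demand price is 179 - 0.5(10) = 174 and the supply price is 134 + 2(10) = 154.
DWL = (1/2)(gap between curves at 10) x (Q* - 10) = (1/2)(20)(8) = 80.

80.00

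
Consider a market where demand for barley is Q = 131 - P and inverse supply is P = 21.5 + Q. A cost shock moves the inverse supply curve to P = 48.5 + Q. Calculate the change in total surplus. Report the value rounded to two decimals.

Rewriting demand in inverse form: P = 131 - Q.
Initial equilibrium: Q_0 = 54.75, P_0 = 76.25; CS_0 = (1/2)(54.75)(54.75) = 1498.7812, PS_0 = (1/2)(54.75)(54.75) = 1498.7812.
New equilibrium: 131 - Q = 48.5 + Q gives Q_1 = 41.25, P_1 = 89.75; CS_1 = 850.7812, PS_1 = 850.7812.
Change in total surplus = (850.7812 + 850.7812) - (1498.7812 + 1498.7812) = -1296.

-1296.00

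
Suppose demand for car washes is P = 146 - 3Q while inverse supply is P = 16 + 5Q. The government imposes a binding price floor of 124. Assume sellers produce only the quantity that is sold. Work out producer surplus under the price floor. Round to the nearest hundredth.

Free-market equilibrium: 146 - 3Q = 16 + 5Q gives Q* = 16.25, P* = 97.25.
At P = 124, buyers demand (146 - 124)/3 = 7.3333 while sellers would supply more, so the quantity traded is 7.3333 at price 124.
The supply price at Q = 7.3333 is 52.6667. PS is the trapezoid between 124 and supply over [0, 7.3333]: (1/2)[(124 - 16) + (124 - 52.6667)](7.3333) = 657.5556.

657.56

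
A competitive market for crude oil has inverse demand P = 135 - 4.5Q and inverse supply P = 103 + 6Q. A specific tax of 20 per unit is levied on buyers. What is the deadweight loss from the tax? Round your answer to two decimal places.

19.05

Without the tax, 135 - 4.5Q = 103 + 6Q so Q* = 3.0476 and P* = 121.2857.
A tax on buyers shifts demand down by 20: (135 - 20) - 4.5Q = 103 + 6Q, so Q_t = 1.1429. Buyers pay P_b = 129.8571; sellers receive P_s = P_b - 20 = 109.8571.
Deadweight loss is the triangle between the curves from Q_t to Q*: (1/2)(3.0476 - 1.1429)(20) = 19.0476.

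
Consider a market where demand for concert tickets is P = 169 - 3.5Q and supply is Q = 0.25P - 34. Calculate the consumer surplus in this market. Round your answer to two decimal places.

33.88

Rewriting supply in inverse form: P = 136 + 4Q.
Equilibrium: 169 - 3.5Q = 136 + 4Q, so Q* = 4.4 and P* = 153.6.
The demand choke price is 169, so CS = (1/2)(Q*)(169 - P*) = (1/2)(4.4)(15.4) = 33.88.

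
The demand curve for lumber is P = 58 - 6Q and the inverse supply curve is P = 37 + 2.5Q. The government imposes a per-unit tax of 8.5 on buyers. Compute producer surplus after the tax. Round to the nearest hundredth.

2.70

Pre-tax equilibrium: 58 - 6Q = 37 + 2.5Q gives Q* = 2.4706, P* = 43.1765.
With the tax, buyers' net willingness to pay falls by 8.5: (58 - 8.5) - 6Q = 37 + 2.5Q, so Q_t = 1.4706. Buyers pay P_b = 49.1765; sellers receive P_s = P_b - 8.5 = 40.6765.
PS = (1/2)(Q_t)(P_s - 37) = (1/2)(1.4706)(3.6765) = 2.7033.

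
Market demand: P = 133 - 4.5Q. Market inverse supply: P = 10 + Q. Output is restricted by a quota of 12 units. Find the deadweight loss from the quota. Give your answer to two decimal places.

295.36

Without the quota, 133 - 4.5Q = 10 + Q gives Q* = 22.3636.
At Q = 12 the demand price is 133 - 4.5(12) = 79 and the supply price is 10 + (12) = 22.
Deadweight loss is the triangle between the curves from 12 to 22.3636: (1/2)(79 - 22)(22.3636 - 12) = 295.3636.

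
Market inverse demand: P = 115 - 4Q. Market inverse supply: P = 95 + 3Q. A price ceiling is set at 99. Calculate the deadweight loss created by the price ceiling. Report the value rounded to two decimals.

8.13

Free-market equilibrium: 115 - 4Q = 95 + 3Q gives Q* = 2.8571, P* = 103.5714.
At P = 99, sellers supply (99 - 95)/3 = 1.3333 while buyers want more, so the quantity traded is 1.3333 at price 99.
The lost-trades triangle has base Q* - 1.3333 = 1.5238 and height equal to the gap between the curves at Q = 1.3333, which is 109.6667 - 99 = 10.6667. DWL = (1/2)(1.5238)(10.6667) = 8.127.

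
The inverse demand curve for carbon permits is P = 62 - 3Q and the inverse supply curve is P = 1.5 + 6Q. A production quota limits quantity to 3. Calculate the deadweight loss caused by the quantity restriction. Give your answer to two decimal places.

62.35

Unrestricted equilibrium: Q* = (62 - 1.5)/(3 + 6) = 6.7222.
At Q = 3 the demand price is 62 - 3(3) = 53 and the supply price is 1.5 + 6(3) = 19.5.
DWL = (1/2)(gap between curves at 3) x (Q* - 3) = (1/2)(33.5)(3.7222) = 62.3472.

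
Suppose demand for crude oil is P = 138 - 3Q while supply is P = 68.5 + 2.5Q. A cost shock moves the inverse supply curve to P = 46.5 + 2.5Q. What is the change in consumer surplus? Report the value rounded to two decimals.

175.64

Initial equilibrium: Q_0 = 12.6364, P_0 = 100.0909; CS_0 = (1/2)(12.6364)(37.9091) = 239.5165, PS_0 = (1/2)(12.6364)(31.5909) = 199.5971.
New equilibrium: 138 - 3Q = 46.5 + 2.5Q gives Q_1 = 16.6364, P_1 = 88.0909; CS_1 = 415.1529, PS_1 = 345.9607.
Change in consumer surplus = 415.1529 - 239.5165 = 175.6364.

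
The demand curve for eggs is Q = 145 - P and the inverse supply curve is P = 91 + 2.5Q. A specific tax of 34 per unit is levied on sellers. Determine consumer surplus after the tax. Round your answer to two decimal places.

16.33

Rewriting demand in inverse form: P = 145 - Q.
Pre-tax equilibrium: 145 - Q = 91 + 2.5Q gives Q* = 15.4286, P* = 129.5714.
A tax on sellers shifts supply up by 34: 145 - Q = 91 + 2.5Q + 34, so Q_t = 5.7143. Buyers pay P_b = 139.2857; sellers receive P_s = P_b - 34 = 105.2857.
CS = (1/2)(Q_t)(145 - P_b) = (1/2)(5.7143)(5.7143) = 16.3265.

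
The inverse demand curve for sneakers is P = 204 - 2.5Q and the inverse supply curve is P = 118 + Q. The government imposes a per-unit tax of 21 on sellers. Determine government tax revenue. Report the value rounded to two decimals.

390.00

Pre-tax equilibrium: 204 - 2.5Q = 118 + Q gives Q* = 24.5714, P* = 142.5714.
With the tax, sellers need 21 more per unit: 204 - 2.5Q = 118 + Q + 21, so Q_t = 18.5714. Buyers pay P_b = 157.5714; sellers receive P_s = P_b - 21 = 136.5714.
Revenue is the tax times quantity traded: 21 x 18.5714 = 390.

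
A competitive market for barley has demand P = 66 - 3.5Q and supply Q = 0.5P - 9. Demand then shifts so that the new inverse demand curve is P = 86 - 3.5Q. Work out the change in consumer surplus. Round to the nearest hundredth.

134.21

Rewriting supply in inverse form: P = 18 + 2Q.
Initial equilibrium: Q_0 = 8.7273, P_0 = 35.4545; CS_0 = (1/2)(8.7273)(30.5455) = 133.2893, PS_0 = (1/2)(8.7273)(17.4545) = 76.1653.
New equilibrium: 86 - 3.5Q = 18 + 2Q gives Q_1 = 12.3636, P_1 = 42.7273; CS_1 = 267.5041, PS_1 = 152.8595.
Change in consumer surplus = 267.5041 - 133.2893 = 134.2149.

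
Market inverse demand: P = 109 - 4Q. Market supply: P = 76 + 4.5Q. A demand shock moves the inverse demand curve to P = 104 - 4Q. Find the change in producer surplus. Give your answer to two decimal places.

Initial equilibrium: Q_0 = 3.8824, P_0 = 93.4706; CS_0 = (1/2)(3.8824)(15.5294) = 30.1453, PS_0 = (1/2)(3.8824)(17.4706) = 33.9135.
New equilibrium: 104 - 4Q = 76 + 4.5Q gives Q_1 = 3.2941, P_1 = 90.8235; CS_1 = 21.7024, PS_1 = 24.4152.
Change in producer surplus = 24.4152 - 33.9135 = -9.4983.

-9.50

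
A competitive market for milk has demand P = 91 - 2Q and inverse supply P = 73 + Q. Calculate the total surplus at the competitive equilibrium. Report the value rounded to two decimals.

54.00

Set 91 - 2Q = 73 + Q, which gives 18 = 3Q, so Q* = 6 and P* = 91 - 2(6) = 79.
CS = (1/2)(6)(12) = 36 and PS = (1/2)(6)(6) = 18, so total surplus = 54.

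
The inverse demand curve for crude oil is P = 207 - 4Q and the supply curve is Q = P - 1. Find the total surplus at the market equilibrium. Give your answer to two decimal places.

Rewriting supply in inverse form: P = 1 + Q.
Equilibrium: 207 - 4Q = 1 + Q, so Q* = 41.2 and P* = 42.2.
CS = (1/2)(41.2)(164.8) = 3394.88 and PS = (1/2)(41.2)(41.2) = 848.72, so total surplus = 4243.6.

4243.60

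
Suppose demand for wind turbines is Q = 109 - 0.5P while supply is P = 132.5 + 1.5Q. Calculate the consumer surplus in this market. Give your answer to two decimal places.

596.76

Rewriting demand in inverse form: P = 218 - 2Q.
Equilibrium: 218 - 2Q = 132.5 + 1.5Q, so Q* = 24.4286 and P* = 169.1429.
The demand choke price is 218, so CS = (1/2)(Q*)(218 - P*) = (1/2)(24.4286)(48.8571) = 596.7551.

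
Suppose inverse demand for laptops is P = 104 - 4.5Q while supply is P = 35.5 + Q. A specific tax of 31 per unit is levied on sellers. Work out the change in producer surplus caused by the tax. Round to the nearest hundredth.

-54.31

Pre-tax equilibrium: 104 - 4.5Q = 35.5 + Q gives Q* = 12.4545, P* = 47.9545.
With the tax, sellers need 31 more per unit: 104 - 4.5Q = 35.5 + Q + 31, so Q_t = 6.8182. Buyers pay P_b = 73.3182; sellers receive P_s = P_b - 31 = 42.3182.
PS falls from (1/2)(12.4545)(12.4545) = 77.5579 to (1/2)(6.8182)(6.8182) = 23.2438, a change of -54.314.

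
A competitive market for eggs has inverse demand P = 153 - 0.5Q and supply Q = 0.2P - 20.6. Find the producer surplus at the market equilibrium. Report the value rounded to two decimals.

Rewriting supply in inverse form: P = 103 + 5Q.
Equilibrium: 153 - 0.5Q = 103 + 5Q, so Q* = 9.0909 and P* = 148.4545.
PS is the area between P* and the supply curve from 0 to Q*: (1/2)(9.0909)(45.4545) = 206.6116.

206.61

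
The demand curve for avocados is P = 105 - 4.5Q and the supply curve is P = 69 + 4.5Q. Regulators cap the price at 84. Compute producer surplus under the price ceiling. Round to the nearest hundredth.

Without the control, 105 - 4.5Q = 69 + 4.5Q so Q* = 4 and P* = 87.
At P = 84, sellers supply (84 - 69)/4.5 = 3.3333 while buyers want more, so the quantity traded is 3.3333 at price 84.
PS is the triangle above supply below 84: (1/2)(3.3333)(84 - 69) = 25.

25.00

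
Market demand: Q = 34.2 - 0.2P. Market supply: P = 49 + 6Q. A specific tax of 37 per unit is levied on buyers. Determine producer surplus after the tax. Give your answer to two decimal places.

Rewriting demand in inverse form: P = 171 - 5Q.
Without the tax, 171 - 5Q = 49 + 6Q so Q* = 11.0909 and P* = 115.5455.
A tax on buyers shifts demand down by 37: (171 - 37) - 5Q = 49 + 6Q, so Q_t = 7.7273. Buyers pay P_b = 132.3636; sellers receive P_s = P_b - 37 = 95.3636.
Producer surplus is the triangle above supply below P_s: (1/2)(7.7273)(95.3636 - 49) = 179.1322.

179.13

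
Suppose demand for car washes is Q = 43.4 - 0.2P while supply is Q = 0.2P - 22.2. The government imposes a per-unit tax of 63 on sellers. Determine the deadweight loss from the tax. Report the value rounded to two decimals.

Rewriting demand in inverse form: P = 217 - 5Q.
Rewriting supply in inverse form: P = 111 + 5Q.
Pre-tax equilibrium: 217 - 5Q = 111 + 5Q gives Q* = 10.6, P* = 164.
A tax on sellers shifts supply up by 63: 217 - 5Q = 111 + 5Q + 63, so Q_t = 4.3. Buyers pay P_b = 195.5; sellers receive P_s = P_b - 63 = 132.5.
Deadweight loss is the triangle between the curves from Q_t to Q*: (1/2)(10.6 - 4.3)(63) = 198.45.

198.45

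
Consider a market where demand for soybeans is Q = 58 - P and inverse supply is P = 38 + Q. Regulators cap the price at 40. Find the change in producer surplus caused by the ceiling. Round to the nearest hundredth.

-48.00

Rewriting demand in inverse form: P = 58 - Q.
Free-market equilibrium: 58 - Q = 38 + Q gives Q* = 10, P* = 48.
At P = 40, sellers supply (40 - 38)/1 = 2 while buyers want more, so the quantity traded is 2 at price 40.
PS goes from (1/2)(10)(10) = 50 to 2 (computed as (40 - 38)(2) - (1/2)(1)(2)^2), a change of -48.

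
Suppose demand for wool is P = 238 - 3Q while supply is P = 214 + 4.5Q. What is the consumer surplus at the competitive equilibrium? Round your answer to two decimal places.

15.36

Set 238 - 3Q = 214 + 4.5Q, which gives 24 = 7.5Q, so Q* = 3.2 and P* = 238 - 3(3.2) = 228.4.
The demand choke price is 238, so CS = (1/2)(Q*)(238 - P*) = (1/2)(3.2)(9.6) = 15.36.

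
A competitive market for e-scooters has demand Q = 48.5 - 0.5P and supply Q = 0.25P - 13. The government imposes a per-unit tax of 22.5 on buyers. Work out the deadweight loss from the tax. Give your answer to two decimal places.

Rewriting demand in inverse form: P = 97 - 2Q.
Rewriting supply in inverse form: P = 52 + 4Q.
Pre-tax equilibrium: 97 - 2Q = 52 + 4Q gives Q* = 7.5, P* = 82.
With the tax, buyers' net willingness to pay falls by 22.5: (97 - 22.5) - 2Q = 52 + 4Q, so Q_t = 3.75. Buyers pay P_b = 89.5; sellers receive P_s = P_b - 22.5 = 67.
The welfare triangle lost has base Q* - Q_t = 3.75 and height t = 22.5, so DWL = (1/2)(3.75)(22.5) = 42.1875.

42.19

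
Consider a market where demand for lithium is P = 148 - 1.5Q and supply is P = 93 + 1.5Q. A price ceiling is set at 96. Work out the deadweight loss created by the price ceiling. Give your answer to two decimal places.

400.17

Without the control, 148 - 1.5Q = 93 + 1.5Q so Q* = 18.3333 and P* = 120.5.
At the ceiling price 96, quantity supplied is (96 - 93)/1.5 = 2; supply is the short side, so Q = 2 trades at P = 96.
The lost-trades triangle has base Q* - 2 = 16.3333 and height equal to the gap between the curves at Q = 2, which is 145 - 96 = 49. DWL = (1/2)(16.3333)(49) = 400.1667.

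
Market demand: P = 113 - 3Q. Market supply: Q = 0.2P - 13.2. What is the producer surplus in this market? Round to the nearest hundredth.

Rewriting supply in inverse form: P = 66 + 5Q.
Equilibrium: 113 - 3Q = 66 + 5Q, so Q* = 5.875 and P* = 95.375.
PS is the area between P* and the supply curve from 0 to Q*: (1/2)(5.875)(29.375) = 86.2891.

86.29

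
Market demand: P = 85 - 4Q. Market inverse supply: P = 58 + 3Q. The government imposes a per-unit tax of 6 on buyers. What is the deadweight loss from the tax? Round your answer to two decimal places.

2.57

Without the tax, 85 - 4Q = 58 + 3Q so Q* = 3.8571 and P* = 69.5714.
A tax on buyers shifts demand down by 6: (85 - 6) - 4Q = 58 + 3Q, so Q_t = 3. Buyers pay P_b = 73; sellers receive P_s = P_b - 6 = 67.
The welfare triangle lost has base Q* - Q_t = 0.8571 and height t = 6, so DWL = (1/2)(0.8571)(6) = 2.5714.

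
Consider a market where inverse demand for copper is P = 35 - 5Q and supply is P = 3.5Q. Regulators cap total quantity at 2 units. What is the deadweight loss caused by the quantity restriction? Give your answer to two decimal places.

19.06

Unrestricted equilibrium: Q* = (35 - 0)/(5 + 3.5) = 4.1176.
At Q = 2 the demand price is 35 - 5(2) = 25 and the supply price is 0 + 3.5(2) = 7.
DWL = (1/2)(gap between curves at 2) x (Q* - 2) = (1/2)(18)(2.1176) = 19.0588.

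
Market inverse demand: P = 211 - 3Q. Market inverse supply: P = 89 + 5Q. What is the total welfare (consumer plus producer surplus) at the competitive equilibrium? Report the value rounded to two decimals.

930.25

Set 211 - 3Q = 89 + 5Q, which gives 122 = 8Q, so Q* = 15.25 and P* = 211 - 3(15.25) = 165.25.
CS = (1/2)(15.25)(45.75) = 348.8438 and PS = (1/2)(15.25)(76.25) = 581.4062, so total surplus = 930.25.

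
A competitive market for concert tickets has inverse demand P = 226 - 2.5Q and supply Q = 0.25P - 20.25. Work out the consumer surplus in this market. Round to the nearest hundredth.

Rewriting supply in inverse form: P = 81 + 4Q.
Setting demand equal to supply, 145 = 6.5Q, so Q* = 22.3077 and P* = 170.2308.
The demand choke price is 226, so CS = (1/2)(Q*)(226 - P*) = (1/2)(22.3077)(55.7692) = 622.0414.

622.04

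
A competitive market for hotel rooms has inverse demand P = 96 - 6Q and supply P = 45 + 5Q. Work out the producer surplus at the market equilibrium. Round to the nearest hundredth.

53.74

Setting demand equal to supply, 51 = 11Q, so Q* = 4.6364 and P* = 68.1818.
The supply curve's price intercept is 45, so PS = (1/2)(Q*)(P* - 45) = (1/2)(4.6364)(23.1818) = 53.7397.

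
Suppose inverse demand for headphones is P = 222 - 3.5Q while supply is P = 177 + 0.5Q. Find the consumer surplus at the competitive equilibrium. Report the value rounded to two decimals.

Equilibrium: 222 - 3.5Q = 177 + 0.5Q, so Q* = 11.25 and P* = 182.625.
Consumer surplus is the triangle under demand above P*: (1/2)(11.25)(222 - 182.625) = (1/2)(11.25)(39.375) = 221.4844.

221.48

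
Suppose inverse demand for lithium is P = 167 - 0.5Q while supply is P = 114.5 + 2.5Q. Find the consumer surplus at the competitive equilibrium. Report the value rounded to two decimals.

76.56

Set 167 - 0.5Q = 114.5 + 2.5Q, which gives 52.5 = 3Q, so Q* = 17.5 and P* = 167 - 0.5(17.5) = 158.25.
The demand choke price is 167, so CS = (1/2)(Q*)(167 - P*) = (1/2)(17.5)(8.75) = 76.5625.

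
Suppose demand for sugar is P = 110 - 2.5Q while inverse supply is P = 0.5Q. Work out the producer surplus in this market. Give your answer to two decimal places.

Setting demand equal to supply, 110 = 3Q, so Q* = 36.6667 and P* = 18.3333.
PS is the area between P* and the supply curve from 0 to Q*: (1/2)(36.6667)(18.3333) = 336.1111.

336.11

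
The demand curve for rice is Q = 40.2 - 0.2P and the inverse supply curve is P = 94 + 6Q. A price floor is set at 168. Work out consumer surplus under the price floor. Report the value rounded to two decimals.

Rewriting demand in inverse form: P = 201 - 5Q.
Free-market equilibrium: 201 - 5Q = 94 + 6Q gives Q* = 9.7273, P* = 152.3636.
At the floor price 168, quantity demanded is (201 - 168)/5 = 6.6; demand is the short side, so Q = 6.6 trades at P = 168.
CS is the triangle under demand above 168: (1/2)(6.6)(201 - 168) = 108.9.

108.90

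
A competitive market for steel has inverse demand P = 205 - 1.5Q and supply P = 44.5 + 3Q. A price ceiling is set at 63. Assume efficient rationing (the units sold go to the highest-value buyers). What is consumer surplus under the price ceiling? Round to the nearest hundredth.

Without the control, 205 - 1.5Q = 44.5 + 3Q so Q* = 35.6667 and P* = 151.5.
At P = 63, sellers supply (63 - 44.5)/3 = 6.1667 while buyers want more, so the quantity traded is 6.1667 at price 63.
The demand price at Q = 6.1667 is 195.75. CS is the trapezoid between demand and 63 over [0, 6.1667]: (1/2)[(205 - 63) + (195.75 - 63)](6.1667) = 847.1458.

847.15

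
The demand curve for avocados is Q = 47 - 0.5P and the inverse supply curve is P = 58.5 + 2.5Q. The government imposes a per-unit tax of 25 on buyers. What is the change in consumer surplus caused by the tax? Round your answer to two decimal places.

-56.79

Rewriting demand in inverse form: P = 94 - 2Q.
Pre-tax equilibrium: 94 - 2Q = 58.5 + 2.5Q gives Q* = 7.8889, P* = 78.2222.
With the tax, buyers' net willingness to pay falls by 25: (94 - 25) - 2Q = 58.5 + 2.5Q, so Q_t = 2.3333. Buyers pay P_b = 89.3333; sellers receive P_s = P_b - 25 = 64.3333.
Consumers lose the trapezoid between P* and P_b out to Q_t plus the triangle from Q_t to Q*: change in CS = 5.4444 - 62.2346 = -56.7901.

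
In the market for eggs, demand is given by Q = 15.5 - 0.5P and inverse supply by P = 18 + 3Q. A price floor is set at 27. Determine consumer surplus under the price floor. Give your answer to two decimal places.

Rewriting demand in inverse form: P = 31 - 2Q.
Free-market equilibrium: 31 - 2Q = 18 + 3Q gives Q* = 2.6, P* = 25.8.
At the floor price 27, quantity demanded is (31 - 27)/2 = 2; demand is the short side, so Q = 2 trades at P = 27.
CS is the triangle under demand above 27: (1/2)(2)(31 - 27) = 4.

4.00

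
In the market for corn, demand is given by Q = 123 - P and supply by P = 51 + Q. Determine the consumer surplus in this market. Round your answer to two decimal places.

Rewriting demand in inverse form: P = 123 - Q.
Setting demand equal to supply, 72 = 2Q, so Q* = 36 and P* = 87.
Consumer surplus is the triangle under demand above P*: (1/2)(36)(123 - 87) = (1/2)(36)(36) = 648.

648.00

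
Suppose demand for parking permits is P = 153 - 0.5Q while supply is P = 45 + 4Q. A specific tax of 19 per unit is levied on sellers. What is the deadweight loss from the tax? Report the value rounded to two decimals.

40.11

Without the tax, 153 - 0.5Q = 45 + 4Q so Q* = 24 and P* = 141.
A tax on sellers shifts supply up by 19: 153 - 0.5Q = 45 + 4Q + 19, so Q_t = 19.7778. Buyers pay P_b = 143.1111; sellers receive P_s = P_b - 19 = 124.1111.
The welfare triangle lost has base Q* - Q_t = 4.2222 and height t = 19, so DWL = (1/2)(4.2222)(19) = 40.1111.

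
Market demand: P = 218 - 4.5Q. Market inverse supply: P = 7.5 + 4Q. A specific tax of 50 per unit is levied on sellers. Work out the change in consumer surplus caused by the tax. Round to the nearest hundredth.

Without the tax, 218 - 4.5Q = 7.5 + 4Q so Q* = 24.7647 and P* = 106.5588.
A tax on sellers shifts supply up by 50: 218 - 4.5Q = 7.5 + 4Q + 50, so Q_t = 18.8824. Buyers pay P_b = 133.0294; sellers receive P_s = P_b - 50 = 83.0294.
CS falls from (1/2)(24.7647)(111.4412) = 1379.904 to (1/2)(18.8824)(84.9706) = 802.2223, a change of -577.6817.

-577.68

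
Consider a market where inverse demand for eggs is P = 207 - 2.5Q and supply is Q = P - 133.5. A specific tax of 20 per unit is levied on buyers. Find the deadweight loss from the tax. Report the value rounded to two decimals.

Rewriting supply in inverse form: P = 133.5 + Q.
Pre-tax equilibrium: 207 - 2.5Q = 133.5 + Q gives Q* = 21, P* = 154.5.
A tax on buyers shifts demand down by 20: (207 - 20) - 2.5Q = 133.5 + Q, so Q_t = 15.2857. Buyers pay P_b = 168.7857; sellers receive P_s = P_b - 20 = 148.7857.
Deadweight loss is the triangle between the curves from Q_t to Q*: (1/2)(21 - 15.2857)(20) = 57.1429.

57.14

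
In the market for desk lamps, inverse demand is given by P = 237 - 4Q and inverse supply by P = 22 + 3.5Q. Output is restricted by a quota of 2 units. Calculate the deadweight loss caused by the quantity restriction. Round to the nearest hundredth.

2666.67

Unrestricted equilibrium: Q* = (237 - 22)/(4 + 3.5) = 28.6667.
At Q = 2 the demand price is 237 - 4(2) = 229 and the supply price is 22 + 3.5(2) = 29.
DWL = (1/2)(gap between curves at 2) x (Q* - 2) = (1/2)(200)(26.6667) = 2666.6667.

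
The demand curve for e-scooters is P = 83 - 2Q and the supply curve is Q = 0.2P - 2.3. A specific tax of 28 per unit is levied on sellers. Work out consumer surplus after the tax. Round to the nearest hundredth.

Rewriting supply in inverse form: P = 11.5 + 5Q.
Without the tax, 83 - 2Q = 11.5 + 5Q so Q* = 10.2143 and P* = 62.5714.
With the tax, sellers need 28 more per unit: 83 - 2Q = 11.5 + 5Q + 28, so Q_t = 6.2143. Buyers pay P_b = 70.5714; sellers receive P_s = P_b - 28 = 42.5714.
Consumer surplus is the triangle under demand above P_b: (1/2)(6.2143)(83 - 70.5714) = 38.6173.

38.62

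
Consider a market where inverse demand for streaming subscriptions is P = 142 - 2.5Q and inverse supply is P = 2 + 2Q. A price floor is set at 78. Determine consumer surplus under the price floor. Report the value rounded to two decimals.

819.20

Without the control, 142 - 2.5Q = 2 + 2Q so Q* = 31.1111 and P* = 64.2222.
At the floor price 78, quantity demanded is (142 - 78)/2.5 = 25.6; demand is the short side, so Q = 25.6 trades at P = 78.
CS is the triangle under demand above 78: (1/2)(25.6)(142 - 78) = 819.2.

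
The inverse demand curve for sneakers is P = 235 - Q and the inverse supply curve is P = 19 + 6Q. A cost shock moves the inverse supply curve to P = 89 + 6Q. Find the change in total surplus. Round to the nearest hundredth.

Initial equilibrium: Q_0 = 30.8571, P_0 = 204.1429; CS_0 = (1/2)(30.8571)(30.8571) = 476.0816, PS_0 = (1/2)(30.8571)(185.1429) = 2856.4898.
New equilibrium: 235 - Q = 89 + 6Q gives Q_1 = 20.8571, P_1 = 214.1429; CS_1 = 217.5102, PS_1 = 1305.0612.
Change in total surplus = (217.5102 + 1305.0612) - (476.0816 + 2856.4898) = -1810.

-1810.00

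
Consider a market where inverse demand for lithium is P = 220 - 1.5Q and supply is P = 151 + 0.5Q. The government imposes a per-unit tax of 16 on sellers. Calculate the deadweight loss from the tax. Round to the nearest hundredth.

64.00

Without the tax, 220 - 1.5Q = 151 + 0.5Q so Q* = 34.5 and P* = 168.25.
With the tax, sellers need 16 more per unit: 220 - 1.5Q = 151 + 0.5Q + 16, so Q_t = 26.5. Buyers pay P_b = 180.25; sellers receive P_s = P_b - 16 = 164.25.
Deadweight loss is the triangle between the curves from Q_t to Q*: (1/2)(34.5 - 26.5)(16) = 64.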